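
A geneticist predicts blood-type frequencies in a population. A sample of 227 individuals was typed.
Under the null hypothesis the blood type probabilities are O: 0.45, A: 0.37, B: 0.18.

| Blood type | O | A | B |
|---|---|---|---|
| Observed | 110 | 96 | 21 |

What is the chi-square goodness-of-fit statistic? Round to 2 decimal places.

11.97

Expected counts E_i = n·p_i: 227×0.45 = 102.15, 227×0.37 = 83.99, 227×0.18 = 40.86.
cat         O        E   (O−E)²/E
O         110   102.15      0.603
A          96    83.99      1.717
B          21    40.86      9.653
Sum = 11.97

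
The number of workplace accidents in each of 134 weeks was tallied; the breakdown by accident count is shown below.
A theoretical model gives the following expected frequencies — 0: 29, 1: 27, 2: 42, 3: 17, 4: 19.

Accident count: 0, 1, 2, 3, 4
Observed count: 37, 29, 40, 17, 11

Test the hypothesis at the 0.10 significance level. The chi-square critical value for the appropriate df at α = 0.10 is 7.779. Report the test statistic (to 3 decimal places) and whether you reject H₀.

5.819; do not reject

0: (37 − 29)²/29 = 64/29 = 2.2069
1: (29 − 27)²/27 = 4/27 = 0.1481
2: (40 − 42)²/42 = 4/42 = 0.0952
3: (17 − 17)²/17 = 0/17 = 0.0000
4: (11 − 19)²/19 = 64/19 = 3.3684
Sum = 5.819
df = 4. Since 5.819 < 7.779, we do not reject H₀.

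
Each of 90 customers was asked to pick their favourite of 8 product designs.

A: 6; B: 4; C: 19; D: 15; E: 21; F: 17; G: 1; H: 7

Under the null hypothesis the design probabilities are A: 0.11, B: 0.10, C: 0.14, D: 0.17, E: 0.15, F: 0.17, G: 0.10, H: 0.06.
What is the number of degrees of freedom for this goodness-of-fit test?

7

There are k = 8 categories and no parameters were estimated from the data, so df = 8 − 1 = 7.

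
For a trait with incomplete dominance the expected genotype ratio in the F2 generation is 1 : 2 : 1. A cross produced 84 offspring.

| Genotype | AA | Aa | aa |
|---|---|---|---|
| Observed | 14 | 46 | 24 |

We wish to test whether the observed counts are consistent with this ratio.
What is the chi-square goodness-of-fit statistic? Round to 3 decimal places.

3.143

Ratio total = 4. Expected counts: 84×1/4 = 21, 84×2/4 = 42, 84×1/4 = 21.
χ² = (14−21)²/21 + (46−42)²/42 + (24−21)²/21
   = 2.3333 + 0.3810 + 0.4286
Sum = 3.143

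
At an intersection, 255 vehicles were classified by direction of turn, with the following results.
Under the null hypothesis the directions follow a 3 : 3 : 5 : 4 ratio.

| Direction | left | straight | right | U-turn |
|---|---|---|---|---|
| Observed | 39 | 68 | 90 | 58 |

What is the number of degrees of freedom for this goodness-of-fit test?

There are k = 4 categories and no parameters were estimated from the data, so df = 4 − 1 = 3.

3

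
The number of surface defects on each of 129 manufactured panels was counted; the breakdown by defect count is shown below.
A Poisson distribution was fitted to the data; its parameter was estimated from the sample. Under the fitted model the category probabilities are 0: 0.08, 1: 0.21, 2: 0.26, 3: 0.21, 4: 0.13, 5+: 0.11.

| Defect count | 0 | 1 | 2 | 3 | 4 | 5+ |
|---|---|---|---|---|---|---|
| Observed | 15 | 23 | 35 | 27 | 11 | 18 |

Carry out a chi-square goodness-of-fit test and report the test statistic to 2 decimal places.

Expected counts E_i = n·p_i: 129×0.08 = 10.32, 129×0.21 = 27.09, 129×0.26 = 33.54, 129×0.21 = 27.09, 129×0.13 = 16.77, 129×0.11 = 14.19.
χ² = (15−10.32)²/10.32 + (23−27.09)²/27.09 + (35−33.54)²/33.54 + (27−27.09)²/27.09 + (11−16.77)²/16.77 + (18−14.19)²/14.19
   = 2.122 + 0.618 + 0.064 + 0.000 + 1.985 + 1.023
Sum = 5.81

5.81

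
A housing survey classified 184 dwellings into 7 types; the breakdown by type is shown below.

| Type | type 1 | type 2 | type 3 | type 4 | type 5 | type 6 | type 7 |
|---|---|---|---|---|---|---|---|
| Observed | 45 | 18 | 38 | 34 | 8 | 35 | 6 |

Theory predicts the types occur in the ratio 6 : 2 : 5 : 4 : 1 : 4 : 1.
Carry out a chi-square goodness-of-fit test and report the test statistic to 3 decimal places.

1.444

Ratio total = 23. Expected counts: 184×6/23 = 48, 184×2/23 = 16, 184×5/23 = 40, 184×4/23 = 32, 184×1/23 = 8, 184×4/23 = 32, 184×1/23 = 8.
cat         O        E   (O−E)²/E
type 1     45       48     0.1875
type 2     18       16     0.2500
type 3     38       40     0.1000
type 4     34       32     0.1250
type 5      8        8     0.0000
type 6     35       32     0.2813
type 7      6        8     0.5000
Sum = 1.444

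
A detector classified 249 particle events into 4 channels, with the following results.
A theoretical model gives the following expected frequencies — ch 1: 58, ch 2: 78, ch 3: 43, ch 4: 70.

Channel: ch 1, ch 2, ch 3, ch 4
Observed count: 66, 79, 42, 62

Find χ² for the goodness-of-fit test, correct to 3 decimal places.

2.054

ch 1: (66 − 58)²/58 = 64/58 = 1.1034
ch 2: (79 − 78)²/78 = 1/78 = 0.0128
ch 3: (42 − 43)²/43 = 1/43 = 0.0233
ch 4: (62 − 70)²/70 = 64/70 = 0.9143
Sum = 2.054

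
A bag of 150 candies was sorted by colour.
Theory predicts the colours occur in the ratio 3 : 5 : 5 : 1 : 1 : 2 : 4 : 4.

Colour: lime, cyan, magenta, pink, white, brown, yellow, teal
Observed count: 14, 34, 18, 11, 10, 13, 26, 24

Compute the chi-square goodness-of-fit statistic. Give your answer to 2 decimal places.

13.31

Ratio total = 25. Expected counts: 150×3/25 = 18, 150×5/25 = 30, 150×5/25 = 30, 150×1/25 = 6, 150×1/25 = 6, 150×2/25 = 12, 150×4/25 = 24, 150×4/25 = 24.
χ² = (14−18)²/18 + (34−30)²/30 + (18−30)²/30 + (11−6)²/6 + (10−6)²/6 + (13−12)²/12 + (26−24)²/24 + (24−24)²/24
   = 0.889 + 0.533 + 4.800 + 4.167 + 2.667 + 0.083 + 0.167 + 0.000
Sum = 13.31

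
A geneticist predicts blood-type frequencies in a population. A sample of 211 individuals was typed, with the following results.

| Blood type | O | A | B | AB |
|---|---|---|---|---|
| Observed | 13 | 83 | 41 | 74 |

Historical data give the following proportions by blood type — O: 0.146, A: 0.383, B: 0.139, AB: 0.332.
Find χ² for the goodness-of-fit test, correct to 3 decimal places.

Expected counts E_i = n·p_i: 211×0.146 = 30.806, 211×0.383 = 80.813, 211×0.139 = 29.329, 211×0.332 = 70.052.
cat         O        E   (O−E)²/E
O          13   30.806    10.2919
A          83   80.813     0.0592
B          41   29.329     4.6443
AB         74   70.052     0.2225
Sum = 15.218

15.218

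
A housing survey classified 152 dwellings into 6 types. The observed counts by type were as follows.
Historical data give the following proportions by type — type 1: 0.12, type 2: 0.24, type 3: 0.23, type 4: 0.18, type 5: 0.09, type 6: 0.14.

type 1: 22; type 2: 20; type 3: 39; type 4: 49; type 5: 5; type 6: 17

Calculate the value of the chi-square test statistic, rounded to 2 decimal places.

Expected counts E_i = n·p_i: 152×0.12 = 18.24, 152×0.24 = 36.48, 152×0.23 = 34.96, 152×0.18 = 27.36, 152×0.09 = 13.68, 152×0.14 = 21.28.
χ² = (22−18.24)²/18.24 + (20−36.48)²/36.48 + (39−34.96)²/34.96 + (49−27.36)²/27.36 + (5−13.68)²/13.68 + (17−21.28)²/21.28
   = 0.775 + 7.445 + 0.467 + 17.116 + 5.507 + 0.861
Sum = 32.17

32.17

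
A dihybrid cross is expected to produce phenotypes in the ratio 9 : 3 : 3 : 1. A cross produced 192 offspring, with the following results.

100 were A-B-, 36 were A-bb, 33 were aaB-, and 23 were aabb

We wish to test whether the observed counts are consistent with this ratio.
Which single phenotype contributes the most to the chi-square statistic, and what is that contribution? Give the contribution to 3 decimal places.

aabb, 10.083

Ratio total = 16. Expected counts: 192×9/16 = 108, 192×3/16 = 36, 192×3/16 = 36, 192×1/16 = 12.
cat         O        E   (O−E)²/E
A-B-      100      108     0.5926
A-bb       36       36     0.0000
aaB-       33       36     0.2500
aabb       23       12    10.0833
The largest term is for aabb: 10.083.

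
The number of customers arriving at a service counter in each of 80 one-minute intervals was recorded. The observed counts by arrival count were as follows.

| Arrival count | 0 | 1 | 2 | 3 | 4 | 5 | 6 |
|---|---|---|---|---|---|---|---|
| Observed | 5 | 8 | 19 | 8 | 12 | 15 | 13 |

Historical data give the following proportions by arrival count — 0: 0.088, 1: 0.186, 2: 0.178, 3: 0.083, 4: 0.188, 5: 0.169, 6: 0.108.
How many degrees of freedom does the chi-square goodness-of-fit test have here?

6

There are k = 7 categories and no parameters were estimated from the data, so df = 7 − 1 = 6.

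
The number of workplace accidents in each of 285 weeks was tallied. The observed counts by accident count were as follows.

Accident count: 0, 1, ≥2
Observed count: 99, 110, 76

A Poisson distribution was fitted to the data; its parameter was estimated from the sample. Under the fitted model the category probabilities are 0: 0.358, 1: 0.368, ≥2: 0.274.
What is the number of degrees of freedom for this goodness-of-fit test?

There are k = 3 categories and 1 parameter estimated from the data, so df = 3 − 1 − 1 = 1.

1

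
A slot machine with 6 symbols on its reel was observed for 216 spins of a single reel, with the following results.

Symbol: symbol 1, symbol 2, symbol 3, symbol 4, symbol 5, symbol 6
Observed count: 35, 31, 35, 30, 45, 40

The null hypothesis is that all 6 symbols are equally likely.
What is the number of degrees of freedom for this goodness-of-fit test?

There are k = 6 categories and no parameters were estimated from the data, so df = 6 − 1 = 5.

5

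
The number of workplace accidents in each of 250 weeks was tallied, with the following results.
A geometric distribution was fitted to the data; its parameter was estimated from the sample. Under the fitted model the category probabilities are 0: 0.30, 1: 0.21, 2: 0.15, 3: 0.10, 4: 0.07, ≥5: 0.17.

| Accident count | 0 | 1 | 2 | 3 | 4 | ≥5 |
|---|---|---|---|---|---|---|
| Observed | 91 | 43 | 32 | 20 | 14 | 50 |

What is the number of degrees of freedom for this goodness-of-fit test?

4

There are k = 6 categories and 1 parameter estimated from the data, so df = 6 − 1 − 1 = 4.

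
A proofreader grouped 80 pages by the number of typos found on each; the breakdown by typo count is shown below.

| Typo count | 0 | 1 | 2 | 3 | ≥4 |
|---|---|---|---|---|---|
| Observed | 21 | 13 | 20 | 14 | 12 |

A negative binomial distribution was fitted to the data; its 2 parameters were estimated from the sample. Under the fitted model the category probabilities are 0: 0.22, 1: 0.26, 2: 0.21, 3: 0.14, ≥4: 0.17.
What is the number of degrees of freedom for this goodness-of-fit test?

There are k = 5 categories and 2 parameters estimated from the data, so df = 5 − 1 − 2 = 2.

2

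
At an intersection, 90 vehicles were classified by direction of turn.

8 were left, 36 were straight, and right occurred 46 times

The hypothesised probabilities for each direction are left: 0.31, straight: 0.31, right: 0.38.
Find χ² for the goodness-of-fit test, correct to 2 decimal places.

20.62

Expected counts E_i = n·p_i: 90×0.31 = 27.9, 90×0.31 = 27.9, 90×0.38 = 34.2.
χ² = (8−27.9)²/27.9 + (36−27.9)²/27.9 + (46−34.2)²/34.2
   = 14.194 + 2.352 + 4.071
Sum = 20.62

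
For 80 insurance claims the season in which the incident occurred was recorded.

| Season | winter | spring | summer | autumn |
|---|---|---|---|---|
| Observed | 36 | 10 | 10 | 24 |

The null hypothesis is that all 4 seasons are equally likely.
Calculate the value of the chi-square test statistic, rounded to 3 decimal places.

23.600

Under H₀ each category has probability 1/4, so each expected count is 80/4 = 20.
cat         O        E   (O−E)²/E
winter     36       20    12.8000
spring     10       20     5.0000
summer     10       20     5.0000
autumn     24       20     0.8000
Sum = 23.600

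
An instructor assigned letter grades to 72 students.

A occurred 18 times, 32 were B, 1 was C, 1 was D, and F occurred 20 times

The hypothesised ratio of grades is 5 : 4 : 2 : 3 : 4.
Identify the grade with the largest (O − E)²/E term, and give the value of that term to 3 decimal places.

B, 16.000

Ratio total = 18. Expected counts: 72×5/18 = 20, 72×4/18 = 16, 72×2/18 = 8, 72×3/18 = 12, 72×4/18 = 16.
cat         O        E   (O−E)²/E
A          18       20     0.2000
B          32       16    16.0000
C           1        8     6.1250
D           1       12    10.0833
F          20       16     1.0000
The largest term is for B: 16.000.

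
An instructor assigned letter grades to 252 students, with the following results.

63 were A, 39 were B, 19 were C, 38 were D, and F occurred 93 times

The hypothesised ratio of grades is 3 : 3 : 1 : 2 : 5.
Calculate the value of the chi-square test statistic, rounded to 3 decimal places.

Ratio total = 14. Expected counts: 252×3/14 = 54, 252×3/14 = 54, 252×1/14 = 18, 252×2/14 = 36, 252×5/14 = 90.
A: (63 − 54)²/54 = 81/54 = 1.5000
B: (39 − 54)²/54 = 225/54 = 4.1667
C: (19 − 18)²/18 = 1/18 = 0.0556
D: (38 − 36)²/36 = 4/36 = 0.1111
F: (93 − 90)²/90 = 9/90 = 0.1000
Sum = 5.933

5.933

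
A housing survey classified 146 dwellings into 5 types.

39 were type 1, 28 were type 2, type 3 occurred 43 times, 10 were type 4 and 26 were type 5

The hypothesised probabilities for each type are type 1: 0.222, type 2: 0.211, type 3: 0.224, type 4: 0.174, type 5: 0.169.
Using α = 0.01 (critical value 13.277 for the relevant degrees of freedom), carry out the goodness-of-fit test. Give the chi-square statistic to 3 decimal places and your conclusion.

Expected counts E_i = n·p_i: 146×0.222 = 32.412, 146×0.211 = 30.806, 146×0.224 = 32.704, 146×0.174 = 25.404, 146×0.169 = 24.674.
χ² = (39−32.412)²/32.412 + (28−30.806)²/30.806 + (43−32.704)²/32.704 + (10−25.404)²/25.404 + (26−24.674)²/24.674
   = 1.3391 + 0.2556 + 3.2414 + 9.3404 + 0.0713
Sum = 14.248
df = 4. Since 14.248 > 13.277, we reject H₀.

14.248; reject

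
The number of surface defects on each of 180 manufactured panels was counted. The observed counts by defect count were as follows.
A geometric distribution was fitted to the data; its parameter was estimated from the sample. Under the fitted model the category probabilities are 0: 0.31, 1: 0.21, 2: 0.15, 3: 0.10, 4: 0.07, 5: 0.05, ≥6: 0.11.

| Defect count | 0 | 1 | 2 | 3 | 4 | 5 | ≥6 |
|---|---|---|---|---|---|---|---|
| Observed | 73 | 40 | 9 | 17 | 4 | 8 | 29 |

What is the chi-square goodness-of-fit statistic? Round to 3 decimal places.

Expected counts E_i = n·p_i: 180×0.31 = 55.8, 180×0.21 = 37.8, 180×0.15 = 27, 180×0.10 = 18, 180×0.07 = 12.6, 180×0.05 = 9, 180×0.11 = 19.8.
χ² = (73−55.8)²/55.8 + (40−37.8)²/37.8 + (9−27)²/27 + (17−18)²/18 + (4−12.6)²/12.6 + (8−9)²/9 + (29−19.8)²/19.8
   = 5.3018 + 0.1280 + 12.0000 + 0.0556 + 5.8698 + 0.1111 + 4.2747
Sum = 27.741

27.741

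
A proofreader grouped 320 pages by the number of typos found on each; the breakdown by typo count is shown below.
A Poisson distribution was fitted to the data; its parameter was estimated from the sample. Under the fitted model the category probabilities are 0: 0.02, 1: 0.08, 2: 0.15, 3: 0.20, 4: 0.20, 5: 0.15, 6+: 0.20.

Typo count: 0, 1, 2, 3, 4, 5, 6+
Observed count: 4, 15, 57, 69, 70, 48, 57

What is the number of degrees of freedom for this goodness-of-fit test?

There are k = 7 categories and 1 parameter estimated from the data, so df = 7 − 1 − 1 = 5.

5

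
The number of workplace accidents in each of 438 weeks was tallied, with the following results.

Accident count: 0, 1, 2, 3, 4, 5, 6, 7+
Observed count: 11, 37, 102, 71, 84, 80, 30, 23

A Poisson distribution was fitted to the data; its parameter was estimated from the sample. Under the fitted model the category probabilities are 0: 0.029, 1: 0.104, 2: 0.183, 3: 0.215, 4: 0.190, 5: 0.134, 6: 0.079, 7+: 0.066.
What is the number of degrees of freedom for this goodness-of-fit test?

6

There are k = 8 categories and 1 parameter estimated from the data, so df = 8 − 1 − 1 = 6.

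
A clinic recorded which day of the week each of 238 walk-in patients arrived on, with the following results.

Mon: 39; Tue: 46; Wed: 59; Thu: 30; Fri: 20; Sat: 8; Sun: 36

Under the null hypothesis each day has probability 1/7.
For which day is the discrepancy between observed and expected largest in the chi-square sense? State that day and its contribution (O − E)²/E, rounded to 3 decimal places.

Expected count for each of the 7 categories: 238/7 = 34.
Mon: (39 − 34)²/34 = 25/34 = 0.7353
Tue: (46 − 34)²/34 = 144/34 = 4.2353
Wed: (59 − 34)²/34 = 625/34 = 18.3824
Thu: (30 − 34)²/34 = 16/34 = 0.4706
Fri: (20 − 34)²/34 = 196/34 = 5.7647
Sat: (8 − 34)²/34 = 676/34 = 19.8824
Sun: (36 − 34)²/34 = 4/34 = 0.1176
The largest term is for Sat: 19.882.

Sat, 19.882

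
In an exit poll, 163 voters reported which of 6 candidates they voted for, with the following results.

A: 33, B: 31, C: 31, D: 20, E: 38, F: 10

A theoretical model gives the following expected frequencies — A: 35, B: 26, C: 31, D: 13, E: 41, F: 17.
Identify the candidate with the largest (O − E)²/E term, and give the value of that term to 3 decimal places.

D, 3.769

cat         O        E   (O−E)²/E
A          33       35     0.1143
B          31       26     0.9615
C          31       31     0.0000
D          20       13     3.7692
E          38       41     0.2195
F          10       17     2.8824
The largest term is for D: 3.769.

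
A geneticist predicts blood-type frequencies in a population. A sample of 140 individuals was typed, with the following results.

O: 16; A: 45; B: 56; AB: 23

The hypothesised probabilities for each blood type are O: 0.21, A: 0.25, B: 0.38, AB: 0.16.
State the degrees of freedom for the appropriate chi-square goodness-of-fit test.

There are k = 4 categories and no parameters were estimated from the data, so df = 4 − 1 = 3.

3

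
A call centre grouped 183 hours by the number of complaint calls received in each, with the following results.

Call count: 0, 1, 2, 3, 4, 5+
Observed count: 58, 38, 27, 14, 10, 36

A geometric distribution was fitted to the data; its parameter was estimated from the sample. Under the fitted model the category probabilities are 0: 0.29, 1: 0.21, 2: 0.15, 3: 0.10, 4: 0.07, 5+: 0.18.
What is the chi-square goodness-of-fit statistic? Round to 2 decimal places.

2.38

Expected counts E_i = n·p_i: 183×0.29 = 53.07, 183×0.21 = 38.43, 183×0.15 = 27.45, 183×0.10 = 18.3, 183×0.07 = 12.81, 183×0.18 = 32.94.
χ² = (58−53.07)²/53.07 + (38−38.43)²/38.43 + (27−27.45)²/27.45 + (14−18.3)²/18.3 + (10−12.81)²/12.81 + (36−32.94)²/32.94
   = 0.458 + 0.005 + 0.007 + 1.010 + 0.616 + 0.284
Sum = 2.38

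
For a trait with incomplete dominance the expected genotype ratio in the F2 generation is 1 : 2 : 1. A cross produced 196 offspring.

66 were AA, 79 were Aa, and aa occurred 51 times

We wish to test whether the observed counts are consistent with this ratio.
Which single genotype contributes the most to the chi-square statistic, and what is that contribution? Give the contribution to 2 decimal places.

Ratio total = 4. Expected counts: 196×1/4 = 49, 196×2/4 = 98, 196×1/4 = 49.
AA: (66 − 49)²/49 = 289/49 = 5.898
Aa: (79 − 98)²/98 = 361/98 = 3.684
aa: (51 − 49)²/49 = 4/49 = 0.082
The largest term is for AA: 5.90.

AA, 5.90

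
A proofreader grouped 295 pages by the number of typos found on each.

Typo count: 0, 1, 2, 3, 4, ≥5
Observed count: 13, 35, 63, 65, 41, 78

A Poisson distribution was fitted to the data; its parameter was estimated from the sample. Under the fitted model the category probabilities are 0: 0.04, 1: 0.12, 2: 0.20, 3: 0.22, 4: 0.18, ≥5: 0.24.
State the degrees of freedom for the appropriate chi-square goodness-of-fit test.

4

There are k = 6 categories and 1 parameter estimated from the data, so df = 6 − 1 − 1 = 4.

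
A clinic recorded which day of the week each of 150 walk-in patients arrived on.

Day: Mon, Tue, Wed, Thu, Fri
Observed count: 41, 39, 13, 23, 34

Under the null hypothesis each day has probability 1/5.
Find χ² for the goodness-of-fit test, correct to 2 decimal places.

18.53

Under H₀ each category has probability 1/5, so each expected count is 150/5 = 30.
cat         O        E   (O−E)²/E
Mon        41       30      4.033
Tue        39       30      2.700
Wed        13       30      9.633
Thu        23       30      1.633
Fri        34       30      0.533
Sum = 18.53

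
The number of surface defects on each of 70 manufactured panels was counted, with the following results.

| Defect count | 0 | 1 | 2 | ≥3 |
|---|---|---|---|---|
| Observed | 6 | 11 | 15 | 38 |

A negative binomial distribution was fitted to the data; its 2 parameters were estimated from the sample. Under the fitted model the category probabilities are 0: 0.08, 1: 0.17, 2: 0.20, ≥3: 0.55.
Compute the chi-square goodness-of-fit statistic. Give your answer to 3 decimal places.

Expected counts E_i = n·p_i: 70×0.08 = 5.6, 70×0.17 = 11.9, 70×0.20 = 14, 70×0.55 = 38.5.
0: (6 − 5.6)²/5.6 = 0.16/5.6 = 0.0286
1: (11 − 11.9)²/11.9 = 0.81/11.9 = 0.0681
2: (15 − 14)²/14 = 1/14 = 0.0714
≥3: (38 − 38.5)²/38.5 = 0.25/38.5 = 0.0065
Sum = 0.175

0.175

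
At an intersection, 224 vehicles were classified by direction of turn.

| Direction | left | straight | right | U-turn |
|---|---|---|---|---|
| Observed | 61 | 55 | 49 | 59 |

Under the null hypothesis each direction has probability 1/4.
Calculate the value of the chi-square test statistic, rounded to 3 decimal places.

Under H₀ each category has probability 1/4, so each expected count is 224/4 = 56.
left: (61 − 56)²/56 = 25/56 = 0.4464
straight: (55 − 56)²/56 = 1/56 = 0.0179
right: (49 − 56)²/56 = 49/56 = 0.8750
U-turn: (59 − 56)²/56 = 9/56 = 0.1607
Sum = 1.500

1.500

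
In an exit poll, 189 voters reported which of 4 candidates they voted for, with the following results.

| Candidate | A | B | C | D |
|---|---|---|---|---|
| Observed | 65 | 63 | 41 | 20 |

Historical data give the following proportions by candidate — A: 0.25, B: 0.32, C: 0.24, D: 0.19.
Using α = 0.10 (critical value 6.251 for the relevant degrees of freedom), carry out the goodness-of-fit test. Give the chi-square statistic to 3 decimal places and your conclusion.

14.241; reject

Expected counts E_i = n·p_i: 189×0.25 = 47.25, 189×0.32 = 60.48, 189×0.24 = 45.36, 189×0.19 = 35.91.
cat         O        E   (O−E)²/E
A          65    47.25     6.6680
B          63    60.48     0.1050
C          41    45.36     0.4191
D          20    35.91     7.0490
Sum = 14.241
df = 3. Since 14.241 > 6.251, we reject H₀.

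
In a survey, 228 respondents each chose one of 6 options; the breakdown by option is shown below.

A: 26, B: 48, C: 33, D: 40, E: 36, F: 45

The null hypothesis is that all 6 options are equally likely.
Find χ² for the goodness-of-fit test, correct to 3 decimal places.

8.579

Under H₀ each category has probability 1/6, so each expected count is 228/6 = 38.
cat         O        E   (O−E)²/E
A          26       38     3.7895
B          48       38     2.6316
C          33       38     0.6579
D          40       38     0.1053
E          36       38     0.1053
F          45       38     1.2895
Sum = 8.579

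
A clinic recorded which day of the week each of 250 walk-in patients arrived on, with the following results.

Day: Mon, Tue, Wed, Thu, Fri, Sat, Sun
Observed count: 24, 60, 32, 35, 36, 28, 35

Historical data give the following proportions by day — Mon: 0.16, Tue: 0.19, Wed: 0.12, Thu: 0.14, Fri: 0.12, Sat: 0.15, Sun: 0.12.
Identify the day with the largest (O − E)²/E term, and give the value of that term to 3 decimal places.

Expected counts E_i = n·p_i: 250×0.16 = 40, 250×0.19 = 47.5, 250×0.12 = 30, 250×0.14 = 35, 250×0.12 = 30, 250×0.15 = 37.5, 250×0.12 = 30.
cat         O        E   (O−E)²/E
Mon        24       40     6.4000
Tue        60     47.5     3.2895
Wed        32       30     0.1333
Thu        35       35     0.0000
Fri        36       30     1.2000
Sat        28     37.5     2.4067
Sun        35       30     0.8333
The largest term is for Mon: 6.400.

Mon, 6.400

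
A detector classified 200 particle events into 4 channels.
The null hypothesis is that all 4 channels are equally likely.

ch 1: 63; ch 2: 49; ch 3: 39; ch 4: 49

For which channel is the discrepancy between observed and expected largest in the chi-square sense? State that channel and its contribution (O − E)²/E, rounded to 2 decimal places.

ch 1, 3.38

Expected count for each of the 4 categories: 200/4 = 50.
cat         O        E   (O−E)²/E
ch 1       63       50      3.380
ch 2       49       50      0.020
ch 3       39       50      2.420
ch 4       49       50      0.020
The largest term is for ch 1: 3.38.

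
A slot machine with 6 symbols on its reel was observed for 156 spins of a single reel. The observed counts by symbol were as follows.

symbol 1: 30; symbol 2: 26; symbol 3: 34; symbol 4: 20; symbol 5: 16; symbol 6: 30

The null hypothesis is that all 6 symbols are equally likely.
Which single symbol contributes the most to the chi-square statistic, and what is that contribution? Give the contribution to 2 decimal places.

symbol 5, 3.85

Expected count for each of the 6 categories: 156/6 = 26.
χ² = (30−26)²/26 + (26−26)²/26 + (34−26)²/26 + (20−26)²/26 + (16−26)²/26 + (30−26)²/26
   = 0.615 + 0.000 + 2.462 + 1.385 + 3.846 + 0.615
The largest term is for symbol 5: 3.85.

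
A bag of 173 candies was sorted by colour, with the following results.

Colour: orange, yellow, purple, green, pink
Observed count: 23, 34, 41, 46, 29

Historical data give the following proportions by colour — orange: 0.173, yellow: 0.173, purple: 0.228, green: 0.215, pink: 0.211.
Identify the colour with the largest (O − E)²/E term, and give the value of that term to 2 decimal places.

green, 2.08

Expected counts E_i = n·p_i: 173×0.173 = 29.929, 173×0.173 = 29.929, 173×0.228 = 39.444, 173×0.215 = 37.195, 173×0.211 = 36.503.
χ² = (23−29.929)²/29.929 + (34−29.929)²/29.929 + (41−39.444)²/39.444 + (46−37.195)²/37.195 + (29−36.503)²/36.503
   = 1.604 + 0.554 + 0.061 + 2.084 + 1.542
The largest term is for green: 2.08.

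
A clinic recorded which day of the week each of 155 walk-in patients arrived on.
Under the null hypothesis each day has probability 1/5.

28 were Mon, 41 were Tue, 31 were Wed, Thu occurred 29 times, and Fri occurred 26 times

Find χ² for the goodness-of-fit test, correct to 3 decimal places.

Under H₀ each category has probability 1/5, so each expected count is 155/5 = 31.
cat         O        E   (O−E)²/E
Mon        28       31     0.2903
Tue        41       31     3.2258
Wed        31       31     0.0000
Thu        29       31     0.1290
Fri        26       31     0.8065
Sum = 4.452

4.452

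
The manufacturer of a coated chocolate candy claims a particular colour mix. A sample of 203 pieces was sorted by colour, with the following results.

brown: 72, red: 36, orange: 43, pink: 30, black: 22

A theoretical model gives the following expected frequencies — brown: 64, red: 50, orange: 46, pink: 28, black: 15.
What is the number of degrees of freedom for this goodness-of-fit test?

There are k = 5 categories and no parameters were estimated from the data, so df = 5 − 1 = 4.

4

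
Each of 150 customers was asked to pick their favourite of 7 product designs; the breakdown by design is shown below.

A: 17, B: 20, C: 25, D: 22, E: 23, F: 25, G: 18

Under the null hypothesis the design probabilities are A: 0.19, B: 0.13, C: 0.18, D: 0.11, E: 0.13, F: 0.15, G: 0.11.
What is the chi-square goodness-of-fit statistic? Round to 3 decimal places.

Expected counts E_i = n·p_i: 150×0.19 = 28.5, 150×0.13 = 19.5, 150×0.18 = 27, 150×0.11 = 16.5, 150×0.13 = 19.5, 150×0.15 = 22.5, 150×0.11 = 16.5.
A: (17 − 28.5)²/28.5 = 132.25/28.5 = 4.6404
B: (20 − 19.5)²/19.5 = 0.25/19.5 = 0.0128
C: (25 − 27)²/27 = 4/27 = 0.1481
D: (22 − 16.5)²/16.5 = 30.25/16.5 = 1.8333
E: (23 − 19.5)²/19.5 = 12.25/19.5 = 0.6282
F: (25 − 22.5)²/22.5 = 6.25/22.5 = 0.2778
G: (18 − 16.5)²/16.5 = 2.25/16.5 = 0.1364
Sum = 7.677

7.677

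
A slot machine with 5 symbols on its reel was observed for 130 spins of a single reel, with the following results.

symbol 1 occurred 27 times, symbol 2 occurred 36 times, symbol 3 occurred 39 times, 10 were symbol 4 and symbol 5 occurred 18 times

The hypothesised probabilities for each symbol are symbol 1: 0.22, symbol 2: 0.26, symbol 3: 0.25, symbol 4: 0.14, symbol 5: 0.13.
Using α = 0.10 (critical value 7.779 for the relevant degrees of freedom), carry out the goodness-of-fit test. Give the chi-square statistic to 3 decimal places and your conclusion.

Expected counts E_i = n·p_i: 130×0.22 = 28.6, 130×0.26 = 33.8, 130×0.25 = 32.5, 130×0.14 = 18.2, 130×0.13 = 16.9.
cat           O        E   (O−E)²/E
symbol 1     27     28.6     0.0895
symbol 2     36     33.8     0.1432
symbol 3     39     32.5     1.3000
symbol 4     10     18.2     3.6945
symbol 5     18     16.9     0.0716
Sum = 5.299
df = 4. Since 5.299 < 7.779, we do not reject H₀.

5.299; do not reject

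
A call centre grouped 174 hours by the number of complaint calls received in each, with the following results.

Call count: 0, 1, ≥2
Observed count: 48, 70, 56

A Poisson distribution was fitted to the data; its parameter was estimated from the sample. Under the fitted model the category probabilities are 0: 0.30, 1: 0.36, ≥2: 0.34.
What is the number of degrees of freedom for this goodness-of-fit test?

There are k = 3 categories and 1 parameter estimated from the data, so df = 3 − 1 − 1 = 1.

1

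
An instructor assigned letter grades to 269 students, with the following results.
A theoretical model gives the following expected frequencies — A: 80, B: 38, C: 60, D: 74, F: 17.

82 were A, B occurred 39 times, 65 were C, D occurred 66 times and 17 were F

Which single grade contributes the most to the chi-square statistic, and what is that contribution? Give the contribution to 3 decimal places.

D, 0.865

χ² = (82−80)²/80 + (39−38)²/38 + (65−60)²/60 + (66−74)²/74 + (17−17)²/17
   = 0.0500 + 0.0263 + 0.4167 + 0.8649 + 0.0000
The largest term is for D: 0.865.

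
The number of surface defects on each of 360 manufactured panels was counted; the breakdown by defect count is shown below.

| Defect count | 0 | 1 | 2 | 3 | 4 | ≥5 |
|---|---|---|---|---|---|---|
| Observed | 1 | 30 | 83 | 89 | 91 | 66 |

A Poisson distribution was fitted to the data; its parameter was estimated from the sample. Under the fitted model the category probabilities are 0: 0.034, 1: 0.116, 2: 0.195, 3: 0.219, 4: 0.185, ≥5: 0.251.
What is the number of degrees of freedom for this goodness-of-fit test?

4

There are k = 6 categories and 1 parameter estimated from the data, so df = 6 − 1 − 1 = 4.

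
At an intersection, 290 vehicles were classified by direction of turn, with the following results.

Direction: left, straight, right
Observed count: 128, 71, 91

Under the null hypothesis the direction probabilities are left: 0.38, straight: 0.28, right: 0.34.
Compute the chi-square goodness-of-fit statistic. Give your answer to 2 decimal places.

4.74

Expected counts E_i = n·p_i: 290×0.38 = 110.2, 290×0.28 = 81.2, 290×0.34 = 98.6.
left: (128 − 110.2)²/110.2 = 316.84/110.2 = 2.875
straight: (71 − 81.2)²/81.2 = 104.04/81.2 = 1.281
right: (91 − 98.6)²/98.6 = 57.76/98.6 = 0.586
Sum = 4.74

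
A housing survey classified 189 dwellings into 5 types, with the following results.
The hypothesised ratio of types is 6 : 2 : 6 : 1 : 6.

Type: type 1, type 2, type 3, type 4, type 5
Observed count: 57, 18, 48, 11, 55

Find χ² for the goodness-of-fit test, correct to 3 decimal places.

Ratio total = 21. Expected counts: 189×6/21 = 54, 189×2/21 = 18, 189×6/21 = 54, 189×1/21 = 9, 189×6/21 = 54.
type 1: (57 − 54)²/54 = 9/54 = 0.1667
type 2: (18 − 18)²/18 = 0/18 = 0.0000
type 3: (48 − 54)²/54 = 36/54 = 0.6667
type 4: (11 − 9)²/9 = 4/9 = 0.4444
type 5: (55 − 54)²/54 = 1/54 = 0.0185
Sum = 1.296

1.296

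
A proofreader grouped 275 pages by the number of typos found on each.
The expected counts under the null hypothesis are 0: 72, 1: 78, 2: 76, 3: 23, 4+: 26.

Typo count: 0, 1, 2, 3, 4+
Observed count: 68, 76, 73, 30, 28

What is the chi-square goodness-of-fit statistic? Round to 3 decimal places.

2.676

0: (68 − 72)²/72 = 16/72 = 0.2222
1: (76 − 78)²/78 = 4/78 = 0.0513
2: (73 − 76)²/76 = 9/76 = 0.1184
3: (30 − 23)²/23 = 49/23 = 2.1304
4+: (28 − 26)²/26 = 4/26 = 0.1538
Sum = 2.676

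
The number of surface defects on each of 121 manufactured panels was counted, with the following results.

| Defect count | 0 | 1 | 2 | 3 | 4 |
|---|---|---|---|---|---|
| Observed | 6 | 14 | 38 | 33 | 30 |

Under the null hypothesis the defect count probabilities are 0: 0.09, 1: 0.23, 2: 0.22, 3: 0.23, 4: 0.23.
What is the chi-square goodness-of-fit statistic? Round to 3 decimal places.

Expected counts E_i = n·p_i: 121×0.09 = 10.89, 121×0.23 = 27.83, 121×0.22 = 26.62, 121×0.23 = 27.83, 121×0.23 = 27.83.
0: (6 − 10.89)²/10.89 = 23.9121/10.89 = 2.1958
1: (14 − 27.83)²/27.83 = 191.2689/27.83 = 6.8728
2: (38 − 26.62)²/26.62 = 129.5044/26.62 = 4.8649
3: (33 − 27.83)²/27.83 = 26.7289/27.83 = 0.9604
4: (30 − 27.83)²/27.83 = 4.7089/27.83 = 0.1692
Sum = 15.063

15.063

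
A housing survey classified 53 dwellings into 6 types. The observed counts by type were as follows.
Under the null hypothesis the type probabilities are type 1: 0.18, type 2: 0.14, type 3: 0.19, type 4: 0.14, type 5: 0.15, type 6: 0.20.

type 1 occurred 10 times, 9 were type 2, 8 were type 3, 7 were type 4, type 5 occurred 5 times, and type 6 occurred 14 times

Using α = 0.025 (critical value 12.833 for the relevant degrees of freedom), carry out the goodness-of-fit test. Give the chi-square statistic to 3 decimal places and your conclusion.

Expected counts E_i = n·p_i: 53×0.18 = 9.54, 53×0.14 = 7.42, 53×0.19 = 10.07, 53×0.14 = 7.42, 53×0.15 = 7.95, 53×0.20 = 10.6.
type 1: (10 − 9.54)²/9.54 = 0.2116/9.54 = 0.0222
type 2: (9 − 7.42)²/7.42 = 2.4964/7.42 = 0.3364
type 3: (8 − 10.07)²/10.07 = 4.2849/10.07 = 0.4255
type 4: (7 − 7.42)²/7.42 = 0.1764/7.42 = 0.0238
type 5: (5 − 7.95)²/7.95 = 8.7025/7.95 = 1.0947
type 6: (14 − 10.6)²/10.6 = 11.56/10.6 = 1.0906
Sum = 2.993
df = 5. Since 2.993 < 12.833, we do not reject H₀.

2.993; do not reject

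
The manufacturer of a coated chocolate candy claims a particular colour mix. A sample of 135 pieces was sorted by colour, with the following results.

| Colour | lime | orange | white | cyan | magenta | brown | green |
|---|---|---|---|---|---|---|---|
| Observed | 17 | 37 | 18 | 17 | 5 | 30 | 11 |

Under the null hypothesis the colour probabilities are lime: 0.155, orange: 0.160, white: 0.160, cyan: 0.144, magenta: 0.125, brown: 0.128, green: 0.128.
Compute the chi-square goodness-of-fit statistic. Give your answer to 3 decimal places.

32.624

Expected counts E_i = n·p_i: 135×0.155 = 20.925, 135×0.160 = 21.6, 135×0.160 = 21.6, 135×0.144 = 19.44, 135×0.125 = 16.875, 135×0.128 = 17.28, 135×0.128 = 17.28.
lime: (17 − 20.925)²/20.925 = 15.405625/20.925 = 0.7362
orange: (37 − 21.6)²/21.6 = 237.16/21.6 = 10.9796
white: (18 − 21.6)²/21.6 = 12.96/21.6 = 0.6000
cyan: (17 − 19.44)²/19.44 = 5.9536/19.44 = 0.3063
magenta: (5 − 16.875)²/16.875 = 141.015625/16.875 = 8.3565
brown: (30 − 17.28)²/17.28 = 161.7984/17.28 = 9.3633
green: (11 − 17.28)²/17.28 = 39.4384/17.28 = 2.2823
Sum = 32.624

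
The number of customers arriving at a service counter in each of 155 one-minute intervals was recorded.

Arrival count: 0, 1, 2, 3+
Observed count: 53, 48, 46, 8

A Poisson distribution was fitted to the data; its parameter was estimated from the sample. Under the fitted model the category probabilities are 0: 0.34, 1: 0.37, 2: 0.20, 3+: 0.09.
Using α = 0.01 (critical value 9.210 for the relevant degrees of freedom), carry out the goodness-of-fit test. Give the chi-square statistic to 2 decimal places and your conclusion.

Expected counts E_i = n·p_i: 155×0.34 = 52.7, 155×0.37 = 57.35, 155×0.20 = 31, 155×0.09 = 13.95.
χ² = (53−52.7)²/52.7 + (48−57.35)²/57.35 + (46−31)²/31 + (8−13.95)²/13.95
   = 0.002 + 1.524 + 7.258 + 2.538
Sum = 11.32
df = 2. Since 11.32 > 9.210, we reject H₀.

11.32; reject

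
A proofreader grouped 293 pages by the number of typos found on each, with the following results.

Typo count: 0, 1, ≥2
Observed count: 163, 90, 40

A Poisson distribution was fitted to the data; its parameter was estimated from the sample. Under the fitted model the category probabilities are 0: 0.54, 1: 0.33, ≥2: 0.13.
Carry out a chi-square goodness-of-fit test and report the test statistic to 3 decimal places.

0.703

Expected counts E_i = n·p_i: 293×0.54 = 158.22, 293×0.33 = 96.69, 293×0.13 = 38.09.
0: (163 − 158.22)²/158.22 = 22.8484/158.22 = 0.1444
1: (90 − 96.69)²/96.69 = 44.7561/96.69 = 0.4629
≥2: (40 − 38.09)²/38.09 = 3.6481/38.09 = 0.0958
Sum = 0.703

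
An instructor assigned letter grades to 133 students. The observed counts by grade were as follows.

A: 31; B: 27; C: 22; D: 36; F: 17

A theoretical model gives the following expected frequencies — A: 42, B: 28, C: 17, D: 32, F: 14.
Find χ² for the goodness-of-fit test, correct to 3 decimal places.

χ² = (31−42)²/42 + (27−28)²/28 + (22−17)²/17 + (36−32)²/32 + (17−14)²/14
   = 2.8810 + 0.0357 + 1.4706 + 0.5000 + 0.6429
Sum = 5.530

5.530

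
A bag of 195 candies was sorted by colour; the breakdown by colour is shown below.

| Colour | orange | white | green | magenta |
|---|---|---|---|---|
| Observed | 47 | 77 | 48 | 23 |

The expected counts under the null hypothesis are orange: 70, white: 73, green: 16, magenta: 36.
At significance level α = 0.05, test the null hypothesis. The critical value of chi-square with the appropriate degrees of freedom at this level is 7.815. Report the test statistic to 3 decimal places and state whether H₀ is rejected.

76.471; reject

cat          O        E   (O−E)²/E
orange      47       70     7.5571
white       77       73     0.2192
green       48       16    64.0000
magenta     23       36     4.6944
Sum = 76.471
df = 3. Since 76.471 > 7.815, we reject H₀.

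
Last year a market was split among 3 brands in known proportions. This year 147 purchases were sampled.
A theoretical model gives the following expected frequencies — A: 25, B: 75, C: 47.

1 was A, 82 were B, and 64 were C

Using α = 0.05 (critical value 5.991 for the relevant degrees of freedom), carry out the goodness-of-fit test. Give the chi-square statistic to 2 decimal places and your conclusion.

χ² = (1−25)²/25 + (82−75)²/75 + (64−47)²/47
   = 23.040 + 0.653 + 6.149
Sum = 29.84
df = 2. Since 29.84 > 5.991, we reject H₀.

29.84; reject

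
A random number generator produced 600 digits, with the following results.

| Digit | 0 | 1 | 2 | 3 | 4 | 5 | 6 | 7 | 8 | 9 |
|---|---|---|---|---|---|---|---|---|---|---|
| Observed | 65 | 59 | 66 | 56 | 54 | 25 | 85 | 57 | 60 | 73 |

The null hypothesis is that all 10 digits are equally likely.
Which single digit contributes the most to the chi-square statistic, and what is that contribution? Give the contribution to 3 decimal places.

Expected count for each of the 10 categories: 600/10 = 60.
cat         O        E   (O−E)²/E
0          65       60     0.4167
1          59       60     0.0167
2          66       60     0.6000
3          56       60     0.2667
4          54       60     0.6000
5          25       60    20.4167
6          85       60    10.4167
7          57       60     0.1500
8          60       60     0.0000
9          73       60     2.8167
The largest term is for 5: 20.417.

5, 20.417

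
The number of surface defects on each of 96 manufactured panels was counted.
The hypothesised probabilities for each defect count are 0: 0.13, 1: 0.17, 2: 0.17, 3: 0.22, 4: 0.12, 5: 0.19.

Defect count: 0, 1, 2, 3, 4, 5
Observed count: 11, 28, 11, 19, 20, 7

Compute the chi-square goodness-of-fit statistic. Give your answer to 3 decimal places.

23.650

Expected counts E_i = n·p_i: 96×0.13 = 12.48, 96×0.17 = 16.32, 96×0.17 = 16.32, 96×0.22 = 21.12, 96×0.12 = 11.52, 96×0.19 = 18.24.
χ² = (11−12.48)²/12.48 + (28−16.32)²/16.32 + (11−16.32)²/16.32 + (19−21.12)²/21.12 + (20−11.52)²/11.52 + (7−18.24)²/18.24
   = 0.1755 + 8.3592 + 1.7342 + 0.2128 + 6.2422 + 6.9264
Sum = 23.650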